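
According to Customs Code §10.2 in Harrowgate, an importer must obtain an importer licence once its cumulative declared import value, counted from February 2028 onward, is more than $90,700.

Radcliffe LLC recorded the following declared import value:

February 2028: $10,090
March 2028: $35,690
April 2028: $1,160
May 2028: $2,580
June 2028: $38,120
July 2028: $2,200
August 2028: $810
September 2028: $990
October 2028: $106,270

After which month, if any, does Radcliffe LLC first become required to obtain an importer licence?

September 2028

Through February 2028: $10,090
Through March 2028: $45,780
Through April 2028: $46,940
Through May 2028: $49,520
Through June 2028: $87,640
Through July 2028: $89,840
Through August 2028: $90,650
Through September 2028: $91,640 ← exceeds threshold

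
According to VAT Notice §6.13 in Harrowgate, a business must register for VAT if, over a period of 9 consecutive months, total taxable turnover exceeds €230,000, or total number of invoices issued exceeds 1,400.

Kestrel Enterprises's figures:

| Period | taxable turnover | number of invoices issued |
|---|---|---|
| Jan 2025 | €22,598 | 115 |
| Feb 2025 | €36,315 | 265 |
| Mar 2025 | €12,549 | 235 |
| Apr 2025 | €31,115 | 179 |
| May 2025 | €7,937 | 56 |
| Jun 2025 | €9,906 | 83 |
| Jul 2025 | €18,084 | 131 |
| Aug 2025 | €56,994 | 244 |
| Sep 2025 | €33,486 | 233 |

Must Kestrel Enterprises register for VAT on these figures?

Yes

Total taxable turnover: €22,598 + €36,315 + €12,549 + €31,115 + €7,937 + €9,906 + €18,084 + €56,994 + €33,486 = €228,984 (≤ €230,000).
Total number of invoices issued: 115 + 265 + 235 + 179 + 56 + 83 + 131 + 244 + 233 = 1,541 (> 1,400).
The test is 'or': at least one threshold is exceeded.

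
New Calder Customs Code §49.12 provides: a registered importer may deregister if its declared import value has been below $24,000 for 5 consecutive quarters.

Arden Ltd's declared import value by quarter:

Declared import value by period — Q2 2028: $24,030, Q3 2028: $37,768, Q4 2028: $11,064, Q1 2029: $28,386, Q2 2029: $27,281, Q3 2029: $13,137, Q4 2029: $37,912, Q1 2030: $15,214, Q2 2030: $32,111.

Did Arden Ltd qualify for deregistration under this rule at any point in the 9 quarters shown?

Quarters below $24,000: Q4 2028, Q3 2029, Q1 2030.
Longest run of consecutive quarters below the threshold: 1.
1 < 5, so Arden Ltd never became eligible.

No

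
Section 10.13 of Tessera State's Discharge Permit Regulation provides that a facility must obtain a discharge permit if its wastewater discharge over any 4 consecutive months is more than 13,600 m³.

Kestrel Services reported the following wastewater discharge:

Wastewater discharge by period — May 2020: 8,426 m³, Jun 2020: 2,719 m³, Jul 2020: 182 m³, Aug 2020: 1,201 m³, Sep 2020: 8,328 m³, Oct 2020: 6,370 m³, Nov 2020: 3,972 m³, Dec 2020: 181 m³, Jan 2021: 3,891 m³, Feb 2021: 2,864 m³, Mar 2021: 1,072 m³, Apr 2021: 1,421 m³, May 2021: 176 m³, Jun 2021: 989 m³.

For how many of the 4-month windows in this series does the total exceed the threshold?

May 2020–Aug 2020: 8,426 m³ + 2,719 m³ + 182 m³ + 1,201 m³ = 12,528 m³ (under)
Jun 2020–Sep 2020: 2,719 m³ + 182 m³ + 1,201 m³ + 8,328 m³ = 12,430 m³ (under)
Jul 2020–Oct 2020: 182 m³ + 1,201 m³ + 8,328 m³ + 6,370 m³ = 16,081 m³ (over)
Aug 2020–Nov 2020: 1,201 m³ + 8,328 m³ + 6,370 m³ + 3,972 m³ = 19,871 m³ (over)
Sep 2020–Dec 2020: 8,328 m³ + 6,370 m³ + 3,972 m³ + 181 m³ = 18,851 m³ (over)
Oct 2020–Jan 2021: 6,370 m³ + 3,972 m³ + 181 m³ + 3,891 m³ = 14,414 m³ (over)
Nov 2020–Feb 2021: 3,972 m³ + 181 m³ + 3,891 m³ + 2,864 m³ = 10,908 m³ (under)
Dec 2020–Mar 2021: 181 m³ + 3,891 m³ + 2,864 m³ + 1,072 m³ = 8,008 m³ (under)
Jan 2021–Apr 2021: 3,891 m³ + 2,864 m³ + 1,072 m³ + 1,421 m³ = 9,248 m³ (under)
Feb 2021–May 2021: 2,864 m³ + 1,072 m³ + 1,421 m³ + 176 m³ = 5,533 m³ (under)
Mar 2021–Jun 2021: 1,072 m³ + 1,421 m³ + 176 m³ + 989 m³ = 3,658 m³ (under)
4 windows exceed the threshold.

4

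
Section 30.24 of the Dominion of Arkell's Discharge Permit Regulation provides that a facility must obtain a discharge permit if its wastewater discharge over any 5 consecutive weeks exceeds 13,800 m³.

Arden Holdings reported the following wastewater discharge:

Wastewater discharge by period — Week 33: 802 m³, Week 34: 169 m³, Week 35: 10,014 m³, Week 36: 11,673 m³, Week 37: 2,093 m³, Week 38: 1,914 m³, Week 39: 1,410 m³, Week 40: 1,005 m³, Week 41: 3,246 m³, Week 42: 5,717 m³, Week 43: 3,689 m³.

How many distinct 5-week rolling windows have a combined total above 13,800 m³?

5

Week 33–Week 37: 802 m³ + 169 m³ + 10,014 m³ + 11,673 m³ + 2,093 m³ = 24,751 m³ (over)
Week 34–Week 38: 169 m³ + 10,014 m³ + 11,673 m³ + 2,093 m³ + 1,914 m³ = 25,863 m³ (over)
Week 35–Week 39: 10,014 m³ + 11,673 m³ + 2,093 m³ + 1,914 m³ + 1,410 m³ = 27,104 m³ (over)
Week 36–Week 40: 11,673 m³ + 2,093 m³ + 1,914 m³ + 1,410 m³ + 1,005 m³ = 18,095 m³ (over)
Week 37–Week 41: 2,093 m³ + 1,914 m³ + 1,410 m³ + 1,005 m³ + 3,246 m³ = 9,668 m³ (under)
Week 38–Week 42: 1,914 m³ + 1,410 m³ + 1,005 m³ + 3,246 m³ + 5,717 m³ = 13,292 m³ (under)
Week 39–Week 43: 1,410 m³ + 1,005 m³ + 3,246 m³ + 5,717 m³ + 3,689 m³ = 15,067 m³ (over)
5 windows exceed the threshold.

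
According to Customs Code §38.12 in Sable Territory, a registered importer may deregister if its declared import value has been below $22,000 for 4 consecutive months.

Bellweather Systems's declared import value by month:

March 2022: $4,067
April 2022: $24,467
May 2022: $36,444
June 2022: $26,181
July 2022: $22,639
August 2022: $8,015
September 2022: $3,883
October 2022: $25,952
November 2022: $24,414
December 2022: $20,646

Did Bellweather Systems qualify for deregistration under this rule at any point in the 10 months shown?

No

Months below $22,000: March 2022, August 2022, September 2022, December 2022.
Longest run of consecutive months below the threshold: 2.
2 < 4, so Bellweather Systems never became eligible.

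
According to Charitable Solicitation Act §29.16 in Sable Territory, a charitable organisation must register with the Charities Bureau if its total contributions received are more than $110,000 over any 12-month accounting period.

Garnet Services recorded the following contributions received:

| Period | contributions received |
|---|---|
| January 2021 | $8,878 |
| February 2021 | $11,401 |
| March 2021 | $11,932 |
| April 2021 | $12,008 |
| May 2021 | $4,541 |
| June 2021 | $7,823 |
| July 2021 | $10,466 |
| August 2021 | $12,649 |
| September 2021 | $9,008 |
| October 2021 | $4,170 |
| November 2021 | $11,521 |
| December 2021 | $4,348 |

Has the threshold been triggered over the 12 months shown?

Total contributions received: $8,878 + $11,401 + $11,932 + $12,008 + $4,541 + $7,823 + $10,466 + $12,649 + $9,008 + $4,170 + $11,521 + $4,348 = $108,745.
$108,745 ≤ $110,000, so the threshold is not exceeded.

No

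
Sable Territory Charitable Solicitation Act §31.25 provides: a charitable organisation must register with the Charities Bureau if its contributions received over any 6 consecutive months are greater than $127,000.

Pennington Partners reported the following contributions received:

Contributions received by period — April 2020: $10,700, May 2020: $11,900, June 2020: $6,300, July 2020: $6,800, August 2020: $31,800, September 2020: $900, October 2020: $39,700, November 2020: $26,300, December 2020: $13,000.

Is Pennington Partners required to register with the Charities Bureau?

April 2020–September 2020: $10,700 + $11,900 + $6,300 + $6,800 + $31,800 + $900 = $68,400 (under)
May 2020–October 2020: $11,900 + $6,300 + $6,800 + $31,800 + $900 + $39,700 = $97,400 (under)
June 2020–November 2020: $6,300 + $6,800 + $31,800 + $900 + $39,700 + $26,300 = $111,800 (under)
July 2020–December 2020: $6,800 + $31,800 + $900 + $39,700 + $26,300 + $13,000 = $118,500 (under)
No window exceeds $127,000.

No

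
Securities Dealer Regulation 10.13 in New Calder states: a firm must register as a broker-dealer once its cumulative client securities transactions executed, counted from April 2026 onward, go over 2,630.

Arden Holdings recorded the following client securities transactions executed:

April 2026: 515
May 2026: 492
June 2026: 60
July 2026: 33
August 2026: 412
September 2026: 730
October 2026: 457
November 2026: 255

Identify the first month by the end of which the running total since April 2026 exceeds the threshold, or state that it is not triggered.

Through April 2026: 515
Through May 2026: 1,007
Through June 2026: 1,067
Through July 2026: 1,100
Through August 2026: 1,512
Through September 2026: 2,242
Through October 2026: 2,699 ← exceeds threshold

October 2026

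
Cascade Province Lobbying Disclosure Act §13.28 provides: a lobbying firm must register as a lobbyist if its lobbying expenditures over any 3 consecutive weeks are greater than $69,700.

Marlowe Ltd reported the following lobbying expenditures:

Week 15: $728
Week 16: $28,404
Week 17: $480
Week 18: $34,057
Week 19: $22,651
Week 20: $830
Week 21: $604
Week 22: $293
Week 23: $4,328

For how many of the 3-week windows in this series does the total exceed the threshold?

0

Week 15–Week 17: $728 + $28,404 + $480 = $29,612 (under)
Week 16–Week 18: $28,404 + $480 + $34,057 = $62,941 (under)
Week 17–Week 19: $480 + $34,057 + $22,651 = $57,188 (under)
Week 18–Week 20: $34,057 + $22,651 + $830 = $57,538 (under)
Week 19–Week 21: $22,651 + $830 + $604 = $24,085 (under)
Week 20–Week 22: $830 + $604 + $293 = $1,727 (under)
Week 21–Week 23: $604 + $293 + $4,328 = $5,225 (under)
0 windows exceed the threshold.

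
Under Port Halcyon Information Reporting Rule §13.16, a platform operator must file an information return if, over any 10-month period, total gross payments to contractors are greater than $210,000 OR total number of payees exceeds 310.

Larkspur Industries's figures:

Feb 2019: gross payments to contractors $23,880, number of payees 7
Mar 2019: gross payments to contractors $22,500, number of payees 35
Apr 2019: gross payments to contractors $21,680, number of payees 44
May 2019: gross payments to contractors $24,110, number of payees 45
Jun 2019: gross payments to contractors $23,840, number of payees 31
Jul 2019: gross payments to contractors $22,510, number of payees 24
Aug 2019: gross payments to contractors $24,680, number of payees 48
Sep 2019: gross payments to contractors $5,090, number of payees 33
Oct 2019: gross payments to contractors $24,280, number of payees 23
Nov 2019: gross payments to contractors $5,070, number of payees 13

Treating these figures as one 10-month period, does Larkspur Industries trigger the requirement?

Total gross payments to contractors: $23,880 + $22,500 + $21,680 + $24,110 + $23,840 + $22,510 + $24,680 + $5,090 + $24,280 + $5,070 = $197,640 (≤ $210,000).
Total number of payees: 7 + 35 + 44 + 45 + 31 + 24 + 48 + 33 + 23 + 13 = 303 (≤ 310).
The test is 'or': neither threshold is exceeded.

No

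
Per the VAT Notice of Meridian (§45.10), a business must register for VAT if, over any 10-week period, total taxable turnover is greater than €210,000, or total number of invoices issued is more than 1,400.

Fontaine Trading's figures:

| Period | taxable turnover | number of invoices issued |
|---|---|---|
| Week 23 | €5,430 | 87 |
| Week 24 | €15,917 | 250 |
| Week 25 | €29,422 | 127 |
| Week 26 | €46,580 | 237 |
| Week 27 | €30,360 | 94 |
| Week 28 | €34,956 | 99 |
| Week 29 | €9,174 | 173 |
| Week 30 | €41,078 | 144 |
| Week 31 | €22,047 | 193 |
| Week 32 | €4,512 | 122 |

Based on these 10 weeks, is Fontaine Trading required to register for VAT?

Yes

Total taxable turnover: €5,430 + €15,917 + €29,422 + €46,580 + €30,360 + €34,956 + €9,174 + €41,078 + €22,047 + €4,512 = €239,476 (> €210,000).
Total number of invoices issued: 87 + 250 + 127 + 237 + 94 + 99 + 173 + 144 + 193 + 122 = 1,526 (> 1,400).
The test is 'or': at least one threshold is exceeded.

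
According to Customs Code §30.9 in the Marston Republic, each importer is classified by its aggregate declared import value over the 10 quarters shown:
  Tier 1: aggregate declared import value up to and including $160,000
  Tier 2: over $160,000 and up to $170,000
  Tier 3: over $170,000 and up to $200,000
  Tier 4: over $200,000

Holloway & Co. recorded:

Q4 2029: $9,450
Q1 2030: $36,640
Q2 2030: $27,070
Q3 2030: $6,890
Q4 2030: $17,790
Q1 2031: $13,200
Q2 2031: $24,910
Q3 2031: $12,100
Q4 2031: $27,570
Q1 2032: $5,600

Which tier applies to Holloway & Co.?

Tier 3

Aggregate declared import value: $9,450 + $36,640 + $27,070 + $6,890 + $17,790 + $13,200 + $24,910 + $12,100 + $27,570 + $5,600 = $181,220.
$170,000 < $181,220 ≤ $200,000, so Tier 3 applies.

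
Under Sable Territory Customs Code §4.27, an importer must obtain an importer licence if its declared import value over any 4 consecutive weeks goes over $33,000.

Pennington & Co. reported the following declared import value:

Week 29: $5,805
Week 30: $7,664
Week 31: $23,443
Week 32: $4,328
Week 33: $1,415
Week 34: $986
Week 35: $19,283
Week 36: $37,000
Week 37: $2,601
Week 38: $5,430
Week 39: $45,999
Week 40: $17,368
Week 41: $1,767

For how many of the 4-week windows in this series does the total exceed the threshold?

Week 29–Week 32: $5,805 + $7,664 + $23,443 + $4,328 = $41,240 (over)
Week 30–Week 33: $7,664 + $23,443 + $4,328 + $1,415 = $36,850 (over)
Week 31–Week 34: $23,443 + $4,328 + $1,415 + $986 = $30,172 (under)
Week 32–Week 35: $4,328 + $1,415 + $986 + $19,283 = $26,012 (under)
Week 33–Week 36: $1,415 + $986 + $19,283 + $37,000 = $58,684 (over)
Week 34–Week 37: $986 + $19,283 + $37,000 + $2,601 = $59,870 (over)
Week 35–Week 38: $19,283 + $37,000 + $2,601 + $5,430 = $64,314 (over)
Week 36–Week 39: $37,000 + $2,601 + $5,430 + $45,999 = $91,030 (over)
Week 37–Week 40: $2,601 + $5,430 + $45,999 + $17,368 = $71,398 (over)
Week 38–Week 41: $5,430 + $45,999 + $17,368 + $1,767 = $70,564 (over)
8 windows exceed the threshold.

8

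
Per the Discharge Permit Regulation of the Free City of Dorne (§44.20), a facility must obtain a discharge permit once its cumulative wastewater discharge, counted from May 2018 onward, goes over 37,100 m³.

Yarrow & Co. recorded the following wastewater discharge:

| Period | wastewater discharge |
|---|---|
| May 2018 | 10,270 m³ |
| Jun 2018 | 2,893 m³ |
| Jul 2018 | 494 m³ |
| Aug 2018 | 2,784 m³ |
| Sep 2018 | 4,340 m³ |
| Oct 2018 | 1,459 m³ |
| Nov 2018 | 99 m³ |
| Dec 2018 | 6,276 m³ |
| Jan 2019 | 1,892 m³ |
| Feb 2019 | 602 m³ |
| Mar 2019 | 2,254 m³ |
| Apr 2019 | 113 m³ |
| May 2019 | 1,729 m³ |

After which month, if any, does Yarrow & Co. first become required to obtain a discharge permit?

Through May 2018: 10,270 m³
Through Jun 2018: 13,163 m³
Through Jul 2018: 13,657 m³
Through Aug 2018: 16,441 m³
Through Sep 2018: 20,781 m³
Through Oct 2018: 22,240 m³
Through Nov 2018: 22,339 m³
Through Dec 2018: 28,615 m³
Through Jan 2019: 30,507 m³
Through Feb 2019: 31,109 m³
Through Mar 2019: 33,363 m³
Through Apr 2019: 33,476 m³
Through May 2019: 35,205 m³
Final cumulative total 35,205 m³ ≤ 37,100 m³; the threshold is never exceeded.

Not triggered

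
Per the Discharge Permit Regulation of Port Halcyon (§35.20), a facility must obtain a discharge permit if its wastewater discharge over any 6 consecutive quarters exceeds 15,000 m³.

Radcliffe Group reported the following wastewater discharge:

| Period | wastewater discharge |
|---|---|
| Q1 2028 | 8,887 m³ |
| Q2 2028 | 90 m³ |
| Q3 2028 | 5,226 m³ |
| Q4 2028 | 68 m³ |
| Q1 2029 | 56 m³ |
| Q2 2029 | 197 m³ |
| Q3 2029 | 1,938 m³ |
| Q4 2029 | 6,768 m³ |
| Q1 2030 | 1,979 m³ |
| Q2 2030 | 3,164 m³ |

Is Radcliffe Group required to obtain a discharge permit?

No

Q1 2028–Q2 2029: 8,887 m³ + 90 m³ + 5,226 m³ + 68 m³ + 56 m³ + 197 m³ = 14,524 m³ (under)
Q2 2028–Q3 2029: 90 m³ + 5,226 m³ + 68 m³ + 56 m³ + 197 m³ + 1,938 m³ = 7,575 m³ (under)
Q3 2028–Q4 2029: 5,226 m³ + 68 m³ + 56 m³ + 197 m³ + 1,938 m³ + 6,768 m³ = 14,253 m³ (under)
Q4 2028–Q1 2030: 68 m³ + 56 m³ + 197 m³ + 1,938 m³ + 6,768 m³ + 1,979 m³ = 11,006 m³ (under)
Q1 2029–Q2 2030: 56 m³ + 197 m³ + 1,938 m³ + 6,768 m³ + 1,979 m³ + 3,164 m³ = 14,102 m³ (under)
No window exceeds 15,000 m³.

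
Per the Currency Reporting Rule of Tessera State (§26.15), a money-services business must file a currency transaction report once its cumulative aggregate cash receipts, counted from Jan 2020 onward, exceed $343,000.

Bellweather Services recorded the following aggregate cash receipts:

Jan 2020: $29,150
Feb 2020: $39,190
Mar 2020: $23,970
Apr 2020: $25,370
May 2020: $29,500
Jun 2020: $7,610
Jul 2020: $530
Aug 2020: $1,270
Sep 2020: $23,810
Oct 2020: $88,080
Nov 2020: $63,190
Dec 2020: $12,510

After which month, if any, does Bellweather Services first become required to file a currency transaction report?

Dec 2020

Through Jan 2020: $29,150
Through Feb 2020: $68,340
Through Mar 2020: $92,310
Through Apr 2020: $117,680
Through May 2020: $147,180
Through Jun 2020: $154,790
Through Jul 2020: $155,320
Through Aug 2020: $156,590
Through Sep 2020: $180,400
Through Oct 2020: $268,480
Through Nov 2020: $331,670
Through Dec 2020: $344,180 ← exceeds threshold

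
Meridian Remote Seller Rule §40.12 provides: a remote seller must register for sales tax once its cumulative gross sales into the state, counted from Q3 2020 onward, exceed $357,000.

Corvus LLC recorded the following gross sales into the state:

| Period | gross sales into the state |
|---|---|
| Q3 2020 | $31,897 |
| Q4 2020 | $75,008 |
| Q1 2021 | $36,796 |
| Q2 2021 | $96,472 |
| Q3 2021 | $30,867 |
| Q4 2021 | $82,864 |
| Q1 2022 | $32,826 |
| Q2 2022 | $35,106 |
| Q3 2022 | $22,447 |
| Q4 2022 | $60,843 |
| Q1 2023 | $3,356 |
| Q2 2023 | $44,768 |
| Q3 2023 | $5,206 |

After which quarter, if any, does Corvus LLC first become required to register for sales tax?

Through Q3 2020: $31,897
Through Q4 2020: $106,905
Through Q1 2021: $143,701
Through Q2 2021: $240,173
Through Q3 2021: $271,040
Through Q4 2021: $353,904
Through Q1 2022: $386,730 ← exceeds threshold

Q1 2022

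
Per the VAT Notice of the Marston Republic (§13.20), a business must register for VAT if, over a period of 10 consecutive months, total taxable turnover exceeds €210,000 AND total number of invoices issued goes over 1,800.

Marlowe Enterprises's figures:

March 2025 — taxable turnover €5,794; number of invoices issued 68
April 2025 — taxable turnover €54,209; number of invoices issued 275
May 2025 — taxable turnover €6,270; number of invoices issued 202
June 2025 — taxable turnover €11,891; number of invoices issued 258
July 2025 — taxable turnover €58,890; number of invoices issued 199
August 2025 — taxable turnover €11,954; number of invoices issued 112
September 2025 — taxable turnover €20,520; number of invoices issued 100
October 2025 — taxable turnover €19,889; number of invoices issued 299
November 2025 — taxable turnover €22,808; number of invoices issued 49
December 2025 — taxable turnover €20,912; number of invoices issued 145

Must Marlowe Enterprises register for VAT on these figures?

Total taxable turnover: €5,794 + €54,209 + €6,270 + €11,891 + €58,890 + €11,954 + €20,520 + €19,889 + €22,808 + €20,912 = €233,137 (> €210,000).
Total number of invoices issued: 68 + 275 + 202 + 258 + 199 + 112 + 100 + 299 + 49 + 145 = 1,707 (≤ 1,800).
The test is 'and': the rule requires both, and at least one is not exceeded.

No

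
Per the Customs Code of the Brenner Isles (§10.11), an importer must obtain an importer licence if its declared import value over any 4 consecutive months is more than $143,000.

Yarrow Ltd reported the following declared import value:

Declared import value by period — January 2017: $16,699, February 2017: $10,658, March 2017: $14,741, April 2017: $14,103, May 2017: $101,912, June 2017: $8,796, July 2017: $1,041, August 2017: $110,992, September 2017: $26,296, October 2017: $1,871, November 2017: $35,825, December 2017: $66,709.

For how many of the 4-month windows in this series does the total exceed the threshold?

January 2017–April 2017: $16,699 + $10,658 + $14,741 + $14,103 = $56,201 (under)
February 2017–May 2017: $10,658 + $14,741 + $14,103 + $101,912 = $141,414 (under)
March 2017–June 2017: $14,741 + $14,103 + $101,912 + $8,796 = $139,552 (under)
April 2017–July 2017: $14,103 + $101,912 + $8,796 + $1,041 = $125,852 (under)
May 2017–August 2017: $101,912 + $8,796 + $1,041 + $110,992 = $222,741 (over)
June 2017–September 2017: $8,796 + $1,041 + $110,992 + $26,296 = $147,125 (over)
July 2017–October 2017: $1,041 + $110,992 + $26,296 + $1,871 = $140,200 (under)
August 2017–November 2017: $110,992 + $26,296 + $1,871 + $35,825 = $174,984 (over)
September 2017–December 2017: $26,296 + $1,871 + $35,825 + $66,709 = $130,701 (under)
3 windows exceed the threshold.

3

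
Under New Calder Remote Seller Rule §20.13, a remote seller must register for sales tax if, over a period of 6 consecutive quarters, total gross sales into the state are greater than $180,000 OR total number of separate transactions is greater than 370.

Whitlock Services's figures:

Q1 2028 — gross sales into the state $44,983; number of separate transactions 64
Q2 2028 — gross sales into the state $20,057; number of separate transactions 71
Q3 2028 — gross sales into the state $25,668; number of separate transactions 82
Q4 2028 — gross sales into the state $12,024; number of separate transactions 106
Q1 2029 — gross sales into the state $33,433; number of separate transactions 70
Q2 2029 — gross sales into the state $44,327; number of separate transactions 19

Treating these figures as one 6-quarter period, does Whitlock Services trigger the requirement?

Total gross sales into the state: $44,983 + $20,057 + $25,668 + $12,024 + $33,433 + $44,327 = $180,492 (> $180,000).
Total number of separate transactions: 64 + 71 + 82 + 106 + 70 + 19 = 412 (> 370).
The test is 'or': at least one threshold is exceeded.

Yes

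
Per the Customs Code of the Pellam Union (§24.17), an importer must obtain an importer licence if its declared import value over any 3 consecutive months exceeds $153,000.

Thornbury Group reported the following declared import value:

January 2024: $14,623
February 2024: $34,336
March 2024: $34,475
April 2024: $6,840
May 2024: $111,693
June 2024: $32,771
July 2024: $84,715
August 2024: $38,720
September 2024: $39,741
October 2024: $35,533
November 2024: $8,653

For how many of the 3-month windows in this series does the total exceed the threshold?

January 2024–March 2024: $14,623 + $34,336 + $34,475 = $83,434 (under)
February 2024–April 2024: $34,336 + $34,475 + $6,840 = $75,651 (under)
March 2024–May 2024: $34,475 + $6,840 + $111,693 = $153,008 (over)
April 2024–June 2024: $6,840 + $111,693 + $32,771 = $151,304 (under)
May 2024–July 2024: $111,693 + $32,771 + $84,715 = $229,179 (over)
June 2024–August 2024: $32,771 + $84,715 + $38,720 = $156,206 (over)
July 2024–September 2024: $84,715 + $38,720 + $39,741 = $163,176 (over)
August 2024–October 2024: $38,720 + $39,741 + $35,533 = $113,994 (under)
September 2024–November 2024: $39,741 + $35,533 + $8,653 = $83,927 (under)
4 windows exceed the threshold.

4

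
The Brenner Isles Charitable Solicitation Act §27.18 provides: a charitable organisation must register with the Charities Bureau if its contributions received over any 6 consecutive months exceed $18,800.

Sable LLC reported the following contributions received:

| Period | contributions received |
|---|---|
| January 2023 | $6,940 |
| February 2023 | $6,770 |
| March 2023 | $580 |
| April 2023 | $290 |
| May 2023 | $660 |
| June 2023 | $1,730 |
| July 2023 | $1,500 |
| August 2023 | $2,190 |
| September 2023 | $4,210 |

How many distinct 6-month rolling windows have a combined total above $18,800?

0

January 2023–June 2023: $6,940 + $6,770 + $580 + $290 + $660 + $1,730 = $16,970 (under)
February 2023–July 2023: $6,770 + $580 + $290 + $660 + $1,730 + $1,500 = $11,530 (under)
March 2023–August 2023: $580 + $290 + $660 + $1,730 + $1,500 + $2,190 = $6,950 (under)
April 2023–September 2023: $290 + $660 + $1,730 + $1,500 + $2,190 + $4,210 = $10,580 (under)
0 windows exceed the threshold.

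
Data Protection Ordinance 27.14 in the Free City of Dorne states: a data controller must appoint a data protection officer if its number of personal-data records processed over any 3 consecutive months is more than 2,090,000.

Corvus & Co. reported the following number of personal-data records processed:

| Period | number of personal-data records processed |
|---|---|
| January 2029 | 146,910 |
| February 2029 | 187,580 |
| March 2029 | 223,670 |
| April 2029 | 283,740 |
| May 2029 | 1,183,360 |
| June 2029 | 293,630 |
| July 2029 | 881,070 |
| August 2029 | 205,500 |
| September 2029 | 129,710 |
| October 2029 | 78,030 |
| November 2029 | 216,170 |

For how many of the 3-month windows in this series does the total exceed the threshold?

1

January 2029–March 2029: 146,910 + 187,580 + 223,670 = 558,160 (under)
February 2029–April 2029: 187,580 + 223,670 + 283,740 = 694,990 (under)
March 2029–May 2029: 223,670 + 283,740 + 1,183,360 = 1,690,770 (under)
April 2029–June 2029: 283,740 + 1,183,360 + 293,630 = 1,760,730 (under)
May 2029–July 2029: 1,183,360 + 293,630 + 881,070 = 2,358,060 (over)
June 2029–August 2029: 293,630 + 881,070 + 205,500 = 1,380,200 (under)
July 2029–September 2029: 881,070 + 205,500 + 129,710 = 1,216,280 (under)
August 2029–October 2029: 205,500 + 129,710 + 78,030 = 413,240 (under)
September 2029–November 2029: 129,710 + 78,030 + 216,170 = 423,910 (under)
1 window exceeds the threshold.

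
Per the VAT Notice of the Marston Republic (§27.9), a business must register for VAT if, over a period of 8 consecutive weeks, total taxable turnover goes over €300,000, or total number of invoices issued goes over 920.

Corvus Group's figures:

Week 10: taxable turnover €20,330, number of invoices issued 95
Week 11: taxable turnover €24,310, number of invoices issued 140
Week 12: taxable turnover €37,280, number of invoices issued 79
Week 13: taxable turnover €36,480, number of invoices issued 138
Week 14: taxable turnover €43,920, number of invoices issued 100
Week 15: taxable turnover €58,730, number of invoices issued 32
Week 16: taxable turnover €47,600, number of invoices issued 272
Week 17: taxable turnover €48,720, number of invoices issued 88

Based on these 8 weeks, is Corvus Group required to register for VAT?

Total taxable turnover: €20,330 + €24,310 + €37,280 + €36,480 + €43,920 + €58,730 + €47,600 + €48,720 = €317,370 (> €300,000).
Total number of invoices issued: 95 + 140 + 79 + 138 + 100 + 32 + 272 + 88 = 944 (> 920).
The test is 'or': at least one threshold is exceeded.

Yes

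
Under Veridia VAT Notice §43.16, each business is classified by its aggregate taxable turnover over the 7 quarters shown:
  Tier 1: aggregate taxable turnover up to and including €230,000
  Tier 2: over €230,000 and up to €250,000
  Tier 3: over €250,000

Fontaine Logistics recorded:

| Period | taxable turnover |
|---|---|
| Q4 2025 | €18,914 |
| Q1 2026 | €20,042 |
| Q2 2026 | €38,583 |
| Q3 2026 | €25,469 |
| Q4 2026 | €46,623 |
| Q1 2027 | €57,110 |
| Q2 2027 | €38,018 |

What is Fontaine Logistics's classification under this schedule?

Aggregate taxable turnover: €18,914 + €20,042 + €38,583 + €25,469 + €46,623 + €57,110 + €38,018 = €244,759.
€230,000 < €244,759 ≤ €250,000, so Tier 2 applies.

Tier 2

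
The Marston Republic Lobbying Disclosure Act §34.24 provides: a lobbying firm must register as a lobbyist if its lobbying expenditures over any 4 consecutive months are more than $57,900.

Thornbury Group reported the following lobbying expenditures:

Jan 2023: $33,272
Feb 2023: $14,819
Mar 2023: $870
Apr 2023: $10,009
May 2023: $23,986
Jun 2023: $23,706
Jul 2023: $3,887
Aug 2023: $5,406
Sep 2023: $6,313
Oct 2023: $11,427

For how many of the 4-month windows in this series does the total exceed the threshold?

Jan 2023–Apr 2023: $33,272 + $14,819 + $870 + $10,009 = $58,970 (over)
Feb 2023–May 2023: $14,819 + $870 + $10,009 + $23,986 = $49,684 (under)
Mar 2023–Jun 2023: $870 + $10,009 + $23,986 + $23,706 = $58,571 (over)
Apr 2023–Jul 2023: $10,009 + $23,986 + $23,706 + $3,887 = $61,588 (over)
May 2023–Aug 2023: $23,986 + $23,706 + $3,887 + $5,406 = $56,985 (under)
Jun 2023–Sep 2023: $23,706 + $3,887 + $5,406 + $6,313 = $39,312 (under)
Jul 2023–Oct 2023: $3,887 + $5,406 + $6,313 + $11,427 = $27,033 (under)
3 windows exceed the threshold.

3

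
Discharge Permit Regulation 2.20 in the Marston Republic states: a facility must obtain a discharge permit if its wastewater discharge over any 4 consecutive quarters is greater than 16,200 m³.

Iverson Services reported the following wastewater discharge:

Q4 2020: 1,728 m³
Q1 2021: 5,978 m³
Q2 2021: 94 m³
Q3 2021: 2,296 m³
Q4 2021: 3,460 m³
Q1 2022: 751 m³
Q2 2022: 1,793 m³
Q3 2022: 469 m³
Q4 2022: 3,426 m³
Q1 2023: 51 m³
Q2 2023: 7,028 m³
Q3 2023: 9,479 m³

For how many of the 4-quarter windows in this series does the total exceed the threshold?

Q4 2020–Q3 2021: 1,728 m³ + 5,978 m³ + 94 m³ + 2,296 m³ = 10,096 m³ (under)
Q1 2021–Q4 2021: 5,978 m³ + 94 m³ + 2,296 m³ + 3,460 m³ = 11,828 m³ (under)
Q2 2021–Q1 2022: 94 m³ + 2,296 m³ + 3,460 m³ + 751 m³ = 6,601 m³ (under)
Q3 2021–Q2 2022: 2,296 m³ + 3,460 m³ + 751 m³ + 1,793 m³ = 8,300 m³ (under)
Q4 2021–Q3 2022: 3,460 m³ + 751 m³ + 1,793 m³ + 469 m³ = 6,473 m³ (under)
Q1 2022–Q4 2022: 751 m³ + 1,793 m³ + 469 m³ + 3,426 m³ = 6,439 m³ (under)
Q2 2022–Q1 2023: 1,793 m³ + 469 m³ + 3,426 m³ + 51 m³ = 5,739 m³ (under)
Q3 2022–Q2 2023: 469 m³ + 3,426 m³ + 51 m³ + 7,028 m³ = 10,974 m³ (under)
Q4 2022–Q3 2023: 3,426 m³ + 51 m³ + 7,028 m³ + 9,479 m³ = 19,984 m³ (over)
1 window exceeds the threshold.

1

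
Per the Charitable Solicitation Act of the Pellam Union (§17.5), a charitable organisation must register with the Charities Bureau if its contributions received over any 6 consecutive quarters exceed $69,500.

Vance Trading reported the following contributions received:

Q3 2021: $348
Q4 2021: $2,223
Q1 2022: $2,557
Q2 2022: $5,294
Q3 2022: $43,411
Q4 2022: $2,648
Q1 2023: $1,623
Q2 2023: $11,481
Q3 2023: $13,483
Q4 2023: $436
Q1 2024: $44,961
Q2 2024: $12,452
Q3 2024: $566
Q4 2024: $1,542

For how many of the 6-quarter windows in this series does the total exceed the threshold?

Q3 2021–Q4 2022: $348 + $2,223 + $2,557 + $5,294 + $43,411 + $2,648 = $56,481 (under)
Q4 2021–Q1 2023: $2,223 + $2,557 + $5,294 + $43,411 + $2,648 + $1,623 = $57,756 (under)
Q1 2022–Q2 2023: $2,557 + $5,294 + $43,411 + $2,648 + $1,623 + $11,481 = $67,014 (under)
Q2 2022–Q3 2023: $5,294 + $43,411 + $2,648 + $1,623 + $11,481 + $13,483 = $77,940 (over)
Q3 2022–Q4 2023: $43,411 + $2,648 + $1,623 + $11,481 + $13,483 + $436 = $73,082 (over)
Q4 2022–Q1 2024: $2,648 + $1,623 + $11,481 + $13,483 + $436 + $44,961 = $74,632 (over)
Q1 2023–Q2 2024: $1,623 + $11,481 + $13,483 + $436 + $44,961 + $12,452 = $84,436 (over)
Q2 2023–Q3 2024: $11,481 + $13,483 + $436 + $44,961 + $12,452 + $566 = $83,379 (over)
Q3 2023–Q4 2024: $13,483 + $436 + $44,961 + $12,452 + $566 + $1,542 = $73,440 (over)
6 windows exceed the threshold.

6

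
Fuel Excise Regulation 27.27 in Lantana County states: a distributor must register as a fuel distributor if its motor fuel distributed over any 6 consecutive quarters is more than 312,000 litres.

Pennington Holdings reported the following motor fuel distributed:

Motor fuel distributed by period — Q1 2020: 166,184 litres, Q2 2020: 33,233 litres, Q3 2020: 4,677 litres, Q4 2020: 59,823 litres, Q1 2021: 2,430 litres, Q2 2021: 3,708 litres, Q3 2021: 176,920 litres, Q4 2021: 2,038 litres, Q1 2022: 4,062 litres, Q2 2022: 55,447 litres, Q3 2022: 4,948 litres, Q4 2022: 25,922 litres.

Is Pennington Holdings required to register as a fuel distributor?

Q1 2020–Q2 2021: 166,184 litres + 33,233 litres + 4,677 litres + 59,823 litres + 2,430 litres + 3,708 litres = 270,055 litres (under)
Q2 2020–Q3 2021: 33,233 litres + 4,677 litres + 59,823 litres + 2,430 litres + 3,708 litres + 176,920 litres = 280,791 litres (under)
Q3 2020–Q4 2021: 4,677 litres + 59,823 litres + 2,430 litres + 3,708 litres + 176,920 litres + 2,038 litres = 249,596 litres (under)
Q4 2020–Q1 2022: 59,823 litres + 2,430 litres + 3,708 litres + 176,920 litres + 2,038 litres + 4,062 litres = 248,981 litres (under)
Q1 2021–Q2 2022: 2,430 litres + 3,708 litres + 176,920 litres + 2,038 litres + 4,062 litres + 55,447 litres = 244,605 litres (under)
Q2 2021–Q3 2022: 3,708 litres + 176,920 litres + 2,038 litres + 4,062 litres + 55,447 litres + 4,948 litres = 247,123 litres (under)
Q3 2021–Q4 2022: 176,920 litres + 2,038 litres + 4,062 litres + 55,447 litres + 4,948 litres + 25,922 litres = 269,337 litres (under)
No window exceeds 312,000 litres.

No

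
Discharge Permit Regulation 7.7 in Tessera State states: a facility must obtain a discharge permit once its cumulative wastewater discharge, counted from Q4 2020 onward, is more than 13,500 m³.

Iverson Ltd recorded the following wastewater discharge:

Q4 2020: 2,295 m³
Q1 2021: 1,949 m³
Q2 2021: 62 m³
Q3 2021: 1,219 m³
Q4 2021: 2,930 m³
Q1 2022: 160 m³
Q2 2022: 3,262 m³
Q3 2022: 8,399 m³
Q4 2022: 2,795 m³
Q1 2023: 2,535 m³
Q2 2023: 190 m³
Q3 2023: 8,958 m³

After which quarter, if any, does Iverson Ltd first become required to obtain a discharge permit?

Through Q4 2020: 2,295 m³
Through Q1 2021: 4,244 m³
Through Q2 2021: 4,306 m³
Through Q3 2021: 5,525 m³
Through Q4 2021: 8,455 m³
Through Q1 2022: 8,615 m³
Through Q2 2022: 11,877 m³
Through Q3 2022: 20,276 m³ ← exceeds threshold

Q3 2022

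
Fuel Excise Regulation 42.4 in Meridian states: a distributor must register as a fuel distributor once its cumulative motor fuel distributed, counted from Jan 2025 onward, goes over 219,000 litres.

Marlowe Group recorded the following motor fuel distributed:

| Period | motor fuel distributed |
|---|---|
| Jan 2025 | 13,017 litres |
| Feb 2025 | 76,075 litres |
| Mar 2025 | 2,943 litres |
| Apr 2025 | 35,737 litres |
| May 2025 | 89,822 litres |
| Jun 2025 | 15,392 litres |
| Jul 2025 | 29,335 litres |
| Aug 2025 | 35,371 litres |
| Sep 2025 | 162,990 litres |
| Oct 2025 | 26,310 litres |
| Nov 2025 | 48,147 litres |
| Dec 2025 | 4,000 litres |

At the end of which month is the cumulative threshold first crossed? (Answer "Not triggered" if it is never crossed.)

Jun 2025

Through Jan 2025: 13,017 litres
Through Feb 2025: 89,092 litres
Through Mar 2025: 92,035 litres
Through Apr 2025: 127,772 litres
Through May 2025: 217,594 litres
Through Jun 2025: 232,986 litres ← exceeds threshold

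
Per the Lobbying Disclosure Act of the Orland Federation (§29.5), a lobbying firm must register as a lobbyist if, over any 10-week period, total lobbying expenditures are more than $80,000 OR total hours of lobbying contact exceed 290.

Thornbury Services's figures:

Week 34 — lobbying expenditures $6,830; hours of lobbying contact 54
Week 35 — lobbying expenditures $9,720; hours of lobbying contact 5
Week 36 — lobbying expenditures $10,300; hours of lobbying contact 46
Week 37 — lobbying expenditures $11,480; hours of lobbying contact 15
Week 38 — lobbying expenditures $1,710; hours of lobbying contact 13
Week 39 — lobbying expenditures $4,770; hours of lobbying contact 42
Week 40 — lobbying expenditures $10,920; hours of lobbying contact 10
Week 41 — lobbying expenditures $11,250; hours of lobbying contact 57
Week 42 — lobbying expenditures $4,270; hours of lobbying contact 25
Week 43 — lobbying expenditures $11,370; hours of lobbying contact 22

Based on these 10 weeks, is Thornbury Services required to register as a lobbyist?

Total lobbying expenditures: $6,830 + $9,720 + $10,300 + $11,480 + $1,710 + $4,770 + $10,920 + $11,250 + $4,270 + $11,370 = $82,620 (> $80,000).
Total hours of lobbying contact: 54 + 5 + 46 + 15 + 13 + 42 + 10 + 57 + 25 + 22 = 289 (≤ 290).
The test is 'or': at least one threshold is exceeded.

Yes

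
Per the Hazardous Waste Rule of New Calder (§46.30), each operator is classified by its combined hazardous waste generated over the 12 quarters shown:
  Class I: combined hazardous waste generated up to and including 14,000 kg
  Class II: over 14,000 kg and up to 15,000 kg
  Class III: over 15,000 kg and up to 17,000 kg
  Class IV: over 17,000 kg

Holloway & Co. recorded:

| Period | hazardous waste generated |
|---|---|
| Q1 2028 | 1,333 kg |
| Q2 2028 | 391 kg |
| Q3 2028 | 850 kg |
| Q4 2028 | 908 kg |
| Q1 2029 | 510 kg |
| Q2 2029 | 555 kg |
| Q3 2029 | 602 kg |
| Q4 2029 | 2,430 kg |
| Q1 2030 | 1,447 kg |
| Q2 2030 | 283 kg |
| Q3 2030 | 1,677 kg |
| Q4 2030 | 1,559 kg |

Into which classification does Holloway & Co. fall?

Combined hazardous waste generated: 1,333 kg + 391 kg + 850 kg + 908 kg + 510 kg + 555 kg + 602 kg + 2,430 kg + 1,447 kg + 283 kg + 1,677 kg + 1,559 kg = 12,545 kg.
12,545 kg ≤ 14,000 kg, so Class I applies.

Class I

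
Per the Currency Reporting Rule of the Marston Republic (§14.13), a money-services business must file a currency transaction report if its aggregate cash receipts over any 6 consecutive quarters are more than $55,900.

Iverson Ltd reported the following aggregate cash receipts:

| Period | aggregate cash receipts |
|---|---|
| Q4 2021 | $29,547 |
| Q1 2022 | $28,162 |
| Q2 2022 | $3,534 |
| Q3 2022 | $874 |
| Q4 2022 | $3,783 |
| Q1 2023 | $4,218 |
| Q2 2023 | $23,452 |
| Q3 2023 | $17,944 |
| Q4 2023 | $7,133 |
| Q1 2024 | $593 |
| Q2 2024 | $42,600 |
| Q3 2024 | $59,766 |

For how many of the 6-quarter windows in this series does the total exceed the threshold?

Q4 2021–Q1 2023: $29,547 + $28,162 + $3,534 + $874 + $3,783 + $4,218 = $70,118 (over)
Q1 2022–Q2 2023: $28,162 + $3,534 + $874 + $3,783 + $4,218 + $23,452 = $64,023 (over)
Q2 2022–Q3 2023: $3,534 + $874 + $3,783 + $4,218 + $23,452 + $17,944 = $53,805 (under)
Q3 2022–Q4 2023: $874 + $3,783 + $4,218 + $23,452 + $17,944 + $7,133 = $57,404 (over)
Q4 2022–Q1 2024: $3,783 + $4,218 + $23,452 + $17,944 + $7,133 + $593 = $57,123 (over)
Q1 2023–Q2 2024: $4,218 + $23,452 + $17,944 + $7,133 + $593 + $42,600 = $95,940 (over)
Q2 2023–Q3 2024: $23,452 + $17,944 + $7,133 + $593 + $42,600 + $59,766 = $151,488 (over)
6 windows exceed the threshold.

6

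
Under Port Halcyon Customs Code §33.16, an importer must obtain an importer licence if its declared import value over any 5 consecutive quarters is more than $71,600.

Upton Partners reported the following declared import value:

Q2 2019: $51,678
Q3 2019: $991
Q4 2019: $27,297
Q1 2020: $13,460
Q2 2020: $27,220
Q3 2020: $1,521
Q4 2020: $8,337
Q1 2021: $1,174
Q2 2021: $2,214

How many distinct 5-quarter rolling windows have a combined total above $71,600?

Q2 2019–Q2 2020: $51,678 + $991 + $27,297 + $13,460 + $27,220 = $120,646 (over)
Q3 2019–Q3 2020: $991 + $27,297 + $13,460 + $27,220 + $1,521 = $70,489 (under)
Q4 2019–Q4 2020: $27,297 + $13,460 + $27,220 + $1,521 + $8,337 = $77,835 (over)
Q1 2020–Q1 2021: $13,460 + $27,220 + $1,521 + $8,337 + $1,174 = $51,712 (under)
Q2 2020–Q2 2021: $27,220 + $1,521 + $8,337 + $1,174 + $2,214 = $40,466 (under)
2 windows exceed the threshold.

2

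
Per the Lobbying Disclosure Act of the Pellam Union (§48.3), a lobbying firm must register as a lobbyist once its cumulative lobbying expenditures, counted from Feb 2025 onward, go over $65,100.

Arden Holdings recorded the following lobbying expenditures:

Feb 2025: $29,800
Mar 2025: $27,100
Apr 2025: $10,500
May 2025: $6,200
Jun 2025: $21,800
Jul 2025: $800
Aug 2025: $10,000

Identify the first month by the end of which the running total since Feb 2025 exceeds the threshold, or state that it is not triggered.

Through Feb 2025: $29,800
Through Mar 2025: $56,900
Through Apr 2025: $67,400 ← exceeds threshold

Apr 2025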